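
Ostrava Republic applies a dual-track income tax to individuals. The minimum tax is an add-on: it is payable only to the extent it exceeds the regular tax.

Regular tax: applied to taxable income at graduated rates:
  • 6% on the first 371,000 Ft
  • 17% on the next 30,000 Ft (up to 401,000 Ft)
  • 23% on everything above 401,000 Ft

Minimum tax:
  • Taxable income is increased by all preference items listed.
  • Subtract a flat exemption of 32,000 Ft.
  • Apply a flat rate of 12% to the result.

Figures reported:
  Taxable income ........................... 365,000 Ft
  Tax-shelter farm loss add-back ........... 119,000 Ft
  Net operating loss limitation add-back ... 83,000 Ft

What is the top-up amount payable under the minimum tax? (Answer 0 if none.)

Regular tax:
  365,000 Ft × 6% = 21,900 Ft

Minimum tax:
  Adjusted income: 365,000 Ft + 119,000 Ft + 83,000 Ft = 567,000 Ft
  Less exemption 32,000 Ft → base 535,000 Ft
  535,000 Ft × 12% = 64,200 Ft

Excess of minimum tax over regular tax: 64,200 Ft − 21,900 Ft = 42,300 Ft.

42,300 Ft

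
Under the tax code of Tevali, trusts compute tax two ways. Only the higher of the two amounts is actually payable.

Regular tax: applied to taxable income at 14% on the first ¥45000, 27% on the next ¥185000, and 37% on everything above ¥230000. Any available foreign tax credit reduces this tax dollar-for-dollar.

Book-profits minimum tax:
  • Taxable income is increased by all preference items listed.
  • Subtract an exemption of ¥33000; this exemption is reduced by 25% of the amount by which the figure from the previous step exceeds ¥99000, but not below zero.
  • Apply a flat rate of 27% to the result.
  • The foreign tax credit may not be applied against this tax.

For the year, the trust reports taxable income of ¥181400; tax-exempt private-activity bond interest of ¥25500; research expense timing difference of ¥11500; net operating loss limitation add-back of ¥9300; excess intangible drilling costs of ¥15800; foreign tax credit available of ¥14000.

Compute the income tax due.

Regular tax:
  ¥45000 × 14% = ¥6300
  ¥136400 × 27% = ¥36828
  → ¥43128
  Less foreign tax credit ¥14000 → ¥29128

Book-profits minimum tax:
  Adjusted income: ¥181400 + ¥25500 + ¥11500 + ¥9300 + ¥15800 = ¥243500
  Exemption: 25% × (¥243500 − ¥99000) = ¥36125 ≥ ¥33000, so the exemption is fully phased out
  Base: ¥243500 − ¥0 = ¥243500
  ¥243500 × 27% = ¥65745

¥65745 > ¥29128, so the book-profits minimum tax is the binding amount.

¥65745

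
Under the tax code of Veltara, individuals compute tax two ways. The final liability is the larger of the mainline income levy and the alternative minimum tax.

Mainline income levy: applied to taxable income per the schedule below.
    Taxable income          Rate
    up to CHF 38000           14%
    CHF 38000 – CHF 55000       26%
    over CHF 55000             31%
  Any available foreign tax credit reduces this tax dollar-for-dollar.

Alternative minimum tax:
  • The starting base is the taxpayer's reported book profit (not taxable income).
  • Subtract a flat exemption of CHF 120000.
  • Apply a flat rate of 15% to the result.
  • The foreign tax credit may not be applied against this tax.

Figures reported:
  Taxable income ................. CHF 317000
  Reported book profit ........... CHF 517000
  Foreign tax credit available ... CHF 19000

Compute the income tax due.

CHF 71960

Alternative minimum tax:
  Base (reported book profit): CHF 517000
  Less exemption CHF 120000 → base CHF 397000
  CHF 397000 × 15% = CHF 59550

Mainline income levy:
  CHF 38000 × 14% = CHF 5320
  CHF 17000 × 26% = CHF 4420
  CHF 262000 × 31% = CHF 81220
  → CHF 90960
  Less foreign tax credit CHF 19000 → CHF 71960

CHF 71960 > CHF 59550, so the mainline income levy governs.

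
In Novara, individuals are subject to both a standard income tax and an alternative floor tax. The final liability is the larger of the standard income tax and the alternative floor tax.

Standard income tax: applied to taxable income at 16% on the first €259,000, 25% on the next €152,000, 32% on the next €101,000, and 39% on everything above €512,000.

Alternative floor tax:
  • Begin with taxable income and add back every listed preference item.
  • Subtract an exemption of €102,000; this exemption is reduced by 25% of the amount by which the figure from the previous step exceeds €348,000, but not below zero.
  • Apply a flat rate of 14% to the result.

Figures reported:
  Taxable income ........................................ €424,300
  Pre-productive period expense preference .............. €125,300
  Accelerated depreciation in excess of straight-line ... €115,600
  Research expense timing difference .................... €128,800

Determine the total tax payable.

€111,160

Alternative floor tax:
  Adjusted income: €424,300 + €125,300 + €115,600 + €128,800 = €794,000
  Exemption: 25% × (€794,000 − €348,000) = €111,500 ≥ €102,000, so the exemption is fully phased out
  Base: €794,000 − €0 = €794,000
  €794,000 × 14% = €111,160

Standard income tax:
  €259,000 × 16% = €41,440
  €152,000 × 25% = €38,000
  €13,300 × 32% = €4,256
  → €83,696

€111,160 > €83,696, so the alternative floor tax is the binding amount.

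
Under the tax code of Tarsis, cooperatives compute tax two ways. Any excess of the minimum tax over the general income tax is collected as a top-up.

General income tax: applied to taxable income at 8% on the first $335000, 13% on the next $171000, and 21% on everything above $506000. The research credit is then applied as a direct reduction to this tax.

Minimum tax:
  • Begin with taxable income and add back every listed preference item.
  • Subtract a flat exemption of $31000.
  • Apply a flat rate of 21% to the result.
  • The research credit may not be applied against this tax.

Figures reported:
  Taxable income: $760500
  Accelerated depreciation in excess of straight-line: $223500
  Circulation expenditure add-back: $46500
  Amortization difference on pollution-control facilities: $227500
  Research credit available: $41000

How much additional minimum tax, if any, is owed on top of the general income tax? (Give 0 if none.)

$196195

General income tax:
  $335000 × 8% = $26800
  $171000 × 13% = $22230
  $254500 × 21% = $53445
  → $102475
  Less research credit $41000 → $61475

Minimum tax:
  Adjusted income: $760500 + $223500 + $46500 + $227500 = $1258000
  Less exemption $31000 → base $1227000
  $1227000 × 21% = $257670

Excess of minimum tax over general income tax: $257670 − $61475 = $196195.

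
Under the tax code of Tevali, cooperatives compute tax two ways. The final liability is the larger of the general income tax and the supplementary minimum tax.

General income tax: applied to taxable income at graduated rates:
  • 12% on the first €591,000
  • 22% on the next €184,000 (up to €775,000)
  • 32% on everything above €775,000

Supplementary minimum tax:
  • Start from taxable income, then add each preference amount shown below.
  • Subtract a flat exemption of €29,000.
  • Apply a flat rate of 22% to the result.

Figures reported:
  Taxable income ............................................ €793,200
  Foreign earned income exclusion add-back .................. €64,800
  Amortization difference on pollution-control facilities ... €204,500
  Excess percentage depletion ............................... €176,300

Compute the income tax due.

Supplementary minimum tax:
  Adjusted income: €793,200 + €64,800 + €204,500 + €176,300 = €1,238,800
  Less exemption €29,000 → base €1,209,800
  €1,209,800 × 22% = €266,156

General income tax:
  €591,000 × 12% = €70,920
  €184,000 × 22% = €40,480
  €18,200 × 32% = €5,824
  → €117,224

€266,156 > €117,224, so the supplementary minimum tax is the binding amount.

€266,156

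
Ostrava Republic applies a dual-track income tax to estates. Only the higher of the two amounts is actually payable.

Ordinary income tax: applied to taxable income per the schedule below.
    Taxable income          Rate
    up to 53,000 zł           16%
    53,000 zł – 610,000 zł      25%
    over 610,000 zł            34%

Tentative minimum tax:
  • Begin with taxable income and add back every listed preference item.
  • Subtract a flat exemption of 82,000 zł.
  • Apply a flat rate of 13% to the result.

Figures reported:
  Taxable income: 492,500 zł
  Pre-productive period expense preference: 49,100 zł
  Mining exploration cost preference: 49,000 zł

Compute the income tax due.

Ordinary income tax:
  53,000 zł × 16% = 8,480 zł
  439,500 zł × 25% = 109,875 zł
  → 118,355 zł

Tentative minimum tax:
  Adjusted income: 492,500 zł + 49,100 zł + 49,000 zł = 590,600 zł
  Less exemption 82,000 zł → base 508,600 zł
  508,600 zł × 13% = 66,118 zł

118,355 zł > 66,118 zł, so the ordinary income tax governs.

118,355 zł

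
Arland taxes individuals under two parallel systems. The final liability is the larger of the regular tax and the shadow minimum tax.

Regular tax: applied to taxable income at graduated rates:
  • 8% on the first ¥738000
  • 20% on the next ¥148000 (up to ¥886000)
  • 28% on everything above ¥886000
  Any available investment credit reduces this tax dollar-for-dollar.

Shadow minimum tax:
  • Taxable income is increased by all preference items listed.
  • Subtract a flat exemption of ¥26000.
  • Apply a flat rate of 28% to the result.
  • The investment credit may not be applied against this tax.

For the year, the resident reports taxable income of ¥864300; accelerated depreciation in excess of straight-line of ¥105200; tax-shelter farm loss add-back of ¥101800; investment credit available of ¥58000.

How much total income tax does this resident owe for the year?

Regular tax:
  ¥738000 × 8% = ¥59040
  ¥126300 × 20% = ¥25260
  → ¥84300
  Less investment credit ¥58000 → ¥26300

Shadow minimum tax:
  Adjusted income: ¥864300 + ¥105200 + ¥101800 = ¥1071300
  Less exemption ¥26000 → base ¥1045300
  ¥1045300 × 28% = ¥292684

¥292684 > ¥26300, so the shadow minimum tax is the binding amount.

¥292684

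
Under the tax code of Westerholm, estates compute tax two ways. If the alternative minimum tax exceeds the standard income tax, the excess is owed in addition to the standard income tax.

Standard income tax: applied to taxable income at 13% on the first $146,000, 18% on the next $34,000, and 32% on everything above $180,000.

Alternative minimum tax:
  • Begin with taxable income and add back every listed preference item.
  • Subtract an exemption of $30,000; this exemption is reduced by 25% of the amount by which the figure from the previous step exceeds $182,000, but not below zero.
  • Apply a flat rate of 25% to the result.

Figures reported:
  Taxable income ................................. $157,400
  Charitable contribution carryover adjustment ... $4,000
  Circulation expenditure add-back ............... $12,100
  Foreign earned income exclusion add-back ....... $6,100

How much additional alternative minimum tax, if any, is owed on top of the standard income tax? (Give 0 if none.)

$16,368

Standard income tax:
  $146,000 × 13% = $18,980
  $11,400 × 18% = $2,052
  → $21,032

Alternative minimum tax:
  Adjusted income: $157,400 + $4,000 + $12,100 + $6,100 = $179,600
  Exemption: $179,600 ≤ $182,000, so full $30,000 applies
  Base: $179,600 − $30,000 = $149,600
  $149,600 × 25% = $37,400

Excess of alternative minimum tax over standard income tax: $37,400 − $21,032 = $16,368.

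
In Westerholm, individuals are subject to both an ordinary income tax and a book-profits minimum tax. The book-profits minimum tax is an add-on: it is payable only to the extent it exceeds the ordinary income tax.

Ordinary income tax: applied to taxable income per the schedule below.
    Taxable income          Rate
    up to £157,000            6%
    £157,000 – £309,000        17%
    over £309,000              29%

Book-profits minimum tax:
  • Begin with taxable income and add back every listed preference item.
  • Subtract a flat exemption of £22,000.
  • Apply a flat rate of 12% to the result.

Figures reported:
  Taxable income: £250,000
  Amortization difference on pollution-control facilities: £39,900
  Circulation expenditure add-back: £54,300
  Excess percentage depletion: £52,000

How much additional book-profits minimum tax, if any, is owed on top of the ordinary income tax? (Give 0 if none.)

£19,674

Book-profits minimum tax:
  Adjusted income: £250,000 + £39,900 + £54,300 + £52,000 = £396,200
  Less exemption £22,000 → base £374,200
  £374,200 × 12% = £44,904

Ordinary income tax:
  £157,000 × 6% = £9,420
  £93,000 × 17% = £15,810
  → £25,230

Excess of book-profits minimum tax over ordinary income tax: £44,904 − £25,230 = £19,674.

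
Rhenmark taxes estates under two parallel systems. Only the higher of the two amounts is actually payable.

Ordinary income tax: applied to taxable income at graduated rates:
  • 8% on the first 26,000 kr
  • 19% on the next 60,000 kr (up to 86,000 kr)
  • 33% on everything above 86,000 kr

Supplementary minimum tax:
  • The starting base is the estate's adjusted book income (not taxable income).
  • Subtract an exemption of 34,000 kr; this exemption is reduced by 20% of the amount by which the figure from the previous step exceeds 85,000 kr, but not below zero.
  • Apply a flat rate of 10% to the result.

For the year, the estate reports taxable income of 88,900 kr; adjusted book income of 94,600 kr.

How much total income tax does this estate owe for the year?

Supplementary minimum tax:
  Base (adjusted book income): 94,600 kr
  Exemption: 34,000 kr − 20% × (94,600 kr − 85,000 kr) = 34,000 kr − 1,920 kr = 32,080 kr
  Base: 94,600 kr − 32,080 kr = 62,520 kr
  62,520 kr × 10% = 6,252 kr

Ordinary income tax:
  26,000 kr × 8% = 2,080 kr
  60,000 kr × 19% = 11,400 kr
  2,900 kr × 33% = 957 kr
  → 14,437 kr

14,437 kr > 6,252 kr, so the ordinary income tax governs.

14,437 kr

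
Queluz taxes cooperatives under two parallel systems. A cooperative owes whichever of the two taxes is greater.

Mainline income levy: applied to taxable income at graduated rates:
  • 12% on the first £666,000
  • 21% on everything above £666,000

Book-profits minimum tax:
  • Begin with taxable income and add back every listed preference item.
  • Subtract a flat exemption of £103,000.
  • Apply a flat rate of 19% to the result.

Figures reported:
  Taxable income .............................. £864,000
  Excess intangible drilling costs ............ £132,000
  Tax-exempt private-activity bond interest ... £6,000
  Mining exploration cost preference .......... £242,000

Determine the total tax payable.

£216,790

Mainline income levy:
  £666,000 × 12% = £79,920
  £198,000 × 21% = £41,580
  → £121,500

Book-profits minimum tax:
  Adjusted income: £864,000 + £132,000 + £6,000 + £242,000 = £1,244,000
  Less exemption £103,000 → base £1,141,000
  £1,141,000 × 19% = £216,790

£216,790 > £121,500, so the book-profits minimum tax is the binding amount.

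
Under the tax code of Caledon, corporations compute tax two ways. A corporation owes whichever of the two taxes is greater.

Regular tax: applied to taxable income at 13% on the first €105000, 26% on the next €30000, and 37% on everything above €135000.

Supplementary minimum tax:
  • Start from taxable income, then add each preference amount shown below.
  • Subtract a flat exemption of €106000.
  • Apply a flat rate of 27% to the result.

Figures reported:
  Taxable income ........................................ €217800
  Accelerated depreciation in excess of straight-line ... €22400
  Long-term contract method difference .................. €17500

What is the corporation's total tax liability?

Regular tax:
  €105000 × 13% = €13650
  €30000 × 26% = €7800
  €82800 × 37% = €30636
  → €52086

Supplementary minimum tax:
  Adjusted income: €217800 + €22400 + €17500 = €257700
  Less exemption €106000 → base €151700
  €151700 × 27% = €40959

€52086 > €40959, so the regular tax governs.

€52086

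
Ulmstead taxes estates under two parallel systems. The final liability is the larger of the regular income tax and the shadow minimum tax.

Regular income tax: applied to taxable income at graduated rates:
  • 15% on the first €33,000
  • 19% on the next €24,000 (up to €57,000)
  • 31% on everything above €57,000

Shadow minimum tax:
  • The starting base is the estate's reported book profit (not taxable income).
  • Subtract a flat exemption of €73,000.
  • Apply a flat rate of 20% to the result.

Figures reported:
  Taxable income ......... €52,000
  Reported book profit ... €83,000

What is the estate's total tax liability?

Regular income tax:
  €33,000 × 15% = €4,950
  €19,000 × 19% = €3,610
  → €8,560

Shadow minimum tax:
  Base (reported book profit): €83,000
  Less exemption €73,000 → base €10,000
  €10,000 × 20% = €2,000

€8,560 > €2,000, so the regular income tax governs.

€8,560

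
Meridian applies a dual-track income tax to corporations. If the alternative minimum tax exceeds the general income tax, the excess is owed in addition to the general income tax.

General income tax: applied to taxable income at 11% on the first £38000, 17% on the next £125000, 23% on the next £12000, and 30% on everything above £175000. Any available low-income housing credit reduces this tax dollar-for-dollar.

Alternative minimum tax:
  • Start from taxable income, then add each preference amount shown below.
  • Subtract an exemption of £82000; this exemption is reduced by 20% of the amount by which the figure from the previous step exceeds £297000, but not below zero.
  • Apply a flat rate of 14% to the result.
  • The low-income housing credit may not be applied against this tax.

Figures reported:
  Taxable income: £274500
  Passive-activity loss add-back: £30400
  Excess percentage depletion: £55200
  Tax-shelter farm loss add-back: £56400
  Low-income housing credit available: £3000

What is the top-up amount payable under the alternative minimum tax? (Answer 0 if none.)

General income tax:
  £38000 × 11% = £4180
  £125000 × 17% = £21250
  £12000 × 23% = £2760
  £99500 × 30% = £29850
  → £58040
  Less low-income housing credit £3000 → £55040

Alternative minimum tax:
  Adjusted income: £274500 + £30400 + £55200 + £56400 = £416500
  Exemption: £82000 − 20% × (£416500 − £297000) = £82000 − £23900 = £58100
  Base: £416500 − £58100 = £358400
  £358400 × 14% = £50176

£50176 ≤ £55040, so no add-on is due.

£0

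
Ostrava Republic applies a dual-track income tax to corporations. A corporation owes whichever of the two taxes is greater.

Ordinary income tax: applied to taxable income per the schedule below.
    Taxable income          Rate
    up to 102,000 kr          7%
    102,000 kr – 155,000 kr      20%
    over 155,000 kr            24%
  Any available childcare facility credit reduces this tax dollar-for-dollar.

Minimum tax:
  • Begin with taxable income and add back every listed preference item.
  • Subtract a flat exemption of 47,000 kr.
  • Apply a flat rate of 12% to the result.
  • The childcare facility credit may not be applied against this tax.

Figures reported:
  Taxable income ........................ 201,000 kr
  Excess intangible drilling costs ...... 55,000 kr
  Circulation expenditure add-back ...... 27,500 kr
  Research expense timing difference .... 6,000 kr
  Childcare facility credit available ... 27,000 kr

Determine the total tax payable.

Ordinary income tax:
  102,000 kr × 7% = 7,140 kr
  53,000 kr × 20% = 10,600 kr
  46,000 kr × 24% = 11,040 kr
  → 28,780 kr
  Less childcare facility credit 27,000 kr → 1,780 kr

Minimum tax:
  Adjusted income: 201,000 kr + 55,000 kr + 27,500 kr + 6,000 kr = 289,500 kr
  Less exemption 47,000 kr → base 242,500 kr
  242,500 kr × 12% = 29,100 kr

29,100 kr > 1,780 kr, so the minimum tax is the binding amount.

29,100 kr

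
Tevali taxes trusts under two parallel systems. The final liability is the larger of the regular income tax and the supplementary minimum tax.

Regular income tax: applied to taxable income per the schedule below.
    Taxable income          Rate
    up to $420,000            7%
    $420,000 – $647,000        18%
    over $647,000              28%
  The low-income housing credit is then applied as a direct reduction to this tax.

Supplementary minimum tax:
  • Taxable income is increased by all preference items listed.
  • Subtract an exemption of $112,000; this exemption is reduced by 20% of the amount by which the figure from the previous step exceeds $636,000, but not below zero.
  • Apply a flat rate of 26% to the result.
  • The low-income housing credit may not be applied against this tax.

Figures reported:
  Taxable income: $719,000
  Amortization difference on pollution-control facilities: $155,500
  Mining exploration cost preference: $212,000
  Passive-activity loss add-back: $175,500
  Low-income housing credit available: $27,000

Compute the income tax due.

$328,120

Regular income tax:
  $420,000 × 7% = $29,400
  $227,000 × 18% = $40,860
  $72,000 × 28% = $20,160
  → $90,420
  Less low-income housing credit $27,000 → $63,420

Supplementary minimum tax:
  Adjusted income: $719,000 + $155,500 + $212,000 + $175,500 = $1,262,000
  Exemption: 20% × ($1,262,000 − $636,000) = $125,200 ≥ $112,000, so the exemption is fully phased out
  Base: $1,262,000 − $0 = $1,262,000
  $1,262,000 × 26% = $328,120

$328,120 > $63,420, so the supplementary minimum tax is the binding amount.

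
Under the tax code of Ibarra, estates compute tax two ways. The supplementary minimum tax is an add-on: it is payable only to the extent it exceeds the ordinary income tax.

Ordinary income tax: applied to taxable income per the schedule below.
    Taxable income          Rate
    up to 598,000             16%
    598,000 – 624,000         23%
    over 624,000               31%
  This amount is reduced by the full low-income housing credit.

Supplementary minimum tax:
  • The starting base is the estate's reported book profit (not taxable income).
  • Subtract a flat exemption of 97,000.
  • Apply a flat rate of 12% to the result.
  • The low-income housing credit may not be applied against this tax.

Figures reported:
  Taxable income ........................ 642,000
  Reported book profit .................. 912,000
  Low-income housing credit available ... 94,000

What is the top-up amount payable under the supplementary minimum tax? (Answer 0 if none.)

84,560

Supplementary minimum tax:
  Base (reported book profit): 912,000
  Less exemption 97,000 → base 815,000
  815,000 × 12% = 97,800

Ordinary income tax:
  598,000 × 16% = 95,680
  26,000 × 23% = 5,980
  18,000 × 31% = 5,580
  → 107,240
  Less low-income housing credit 94,000 → 13,240

Excess of supplementary minimum tax over ordinary income tax: 97,800 − 13,240 = 84,560.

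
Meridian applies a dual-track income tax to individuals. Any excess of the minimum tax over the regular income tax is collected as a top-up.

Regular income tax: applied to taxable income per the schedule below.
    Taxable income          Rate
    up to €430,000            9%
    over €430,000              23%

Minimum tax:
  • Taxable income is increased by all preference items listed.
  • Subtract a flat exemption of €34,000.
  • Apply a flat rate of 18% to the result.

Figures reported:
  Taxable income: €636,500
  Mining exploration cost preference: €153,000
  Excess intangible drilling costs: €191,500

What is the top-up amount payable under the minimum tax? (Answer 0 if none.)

Regular income tax:
  €430,000 × 9% = €38,700
  €206,500 × 23% = €47,495
  → €86,195

Minimum tax:
  Adjusted income: €636,500 + €153,000 + €191,500 = €981,000
  Less exemption €34,000 → base €947,000
  €947,000 × 18% = €170,460

Excess of minimum tax over regular income tax: €170,460 − €86,195 = €84,265.

€84,265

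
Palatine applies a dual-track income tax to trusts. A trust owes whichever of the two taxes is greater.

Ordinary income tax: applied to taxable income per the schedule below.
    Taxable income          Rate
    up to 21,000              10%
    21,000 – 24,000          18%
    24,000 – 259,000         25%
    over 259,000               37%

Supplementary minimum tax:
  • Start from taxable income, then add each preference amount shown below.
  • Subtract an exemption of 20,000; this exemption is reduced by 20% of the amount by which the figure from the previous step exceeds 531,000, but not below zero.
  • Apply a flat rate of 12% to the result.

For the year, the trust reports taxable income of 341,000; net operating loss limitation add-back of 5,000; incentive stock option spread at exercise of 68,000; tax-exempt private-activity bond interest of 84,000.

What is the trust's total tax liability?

91,730

Ordinary income tax:
  21,000 × 10% = 2,100
  3,000 × 18% = 540
  235,000 × 25% = 58,750
  82,000 × 37% = 30,340
  → 91,730

Supplementary minimum tax:
  Adjusted income: 341,000 + 5,000 + 68,000 + 84,000 = 498,000
  Exemption: 498,000 ≤ 531,000, so full 20,000 applies
  Base: 498,000 − 20,000 = 478,000
  478,000 × 12% = 57,360

91,730 > 57,360, so the ordinary income tax governs.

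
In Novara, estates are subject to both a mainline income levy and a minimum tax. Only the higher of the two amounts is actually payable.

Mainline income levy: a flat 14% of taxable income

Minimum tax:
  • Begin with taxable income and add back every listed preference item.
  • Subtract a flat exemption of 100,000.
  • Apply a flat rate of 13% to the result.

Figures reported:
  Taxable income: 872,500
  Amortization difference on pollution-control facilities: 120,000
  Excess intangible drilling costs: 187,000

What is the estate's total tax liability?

140,335

Minimum tax:
  Adjusted income: 872,500 + 120,000 + 187,000 = 1,179,500
  Less exemption 100,000 → base 1,079,500
  1,079,500 × 13% = 140,335

Mainline income levy:
  872,500 × 14% = 122,150

140,335 > 122,150, so the minimum tax is the binding amount.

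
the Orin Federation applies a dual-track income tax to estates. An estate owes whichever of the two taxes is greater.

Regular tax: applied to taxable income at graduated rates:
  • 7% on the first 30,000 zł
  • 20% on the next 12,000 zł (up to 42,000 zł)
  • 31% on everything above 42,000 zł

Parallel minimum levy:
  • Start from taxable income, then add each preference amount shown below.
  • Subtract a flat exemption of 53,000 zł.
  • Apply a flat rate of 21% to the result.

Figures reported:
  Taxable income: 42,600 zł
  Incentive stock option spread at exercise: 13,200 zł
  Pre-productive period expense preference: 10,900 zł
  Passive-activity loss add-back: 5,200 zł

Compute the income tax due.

Regular tax:
  30,000 zł × 7% = 2,100 zł
  12,000 zł × 20% = 2,400 zł
  600 zł × 31% = 186 zł
  → 4,686 zł

Parallel minimum levy:
  Adjusted income: 42,600 zł + 13,200 zł + 10,900 zł + 5,200 zł = 71,900 zł
  Less exemption 53,000 zł → base 18,900 zł
  18,900 zł × 21% = 3,969 zł

4,686 zł > 3,969 zł, so the regular tax governs.

4,686 zł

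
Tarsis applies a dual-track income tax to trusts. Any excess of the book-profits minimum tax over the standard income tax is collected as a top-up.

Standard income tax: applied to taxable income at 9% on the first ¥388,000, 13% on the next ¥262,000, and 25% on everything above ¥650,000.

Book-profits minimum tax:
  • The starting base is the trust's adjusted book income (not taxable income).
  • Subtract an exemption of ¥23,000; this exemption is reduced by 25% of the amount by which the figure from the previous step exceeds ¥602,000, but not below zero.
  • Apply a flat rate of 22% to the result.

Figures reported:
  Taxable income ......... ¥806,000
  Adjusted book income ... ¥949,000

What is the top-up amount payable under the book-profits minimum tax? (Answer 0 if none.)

Standard income tax:
  ¥388,000 × 9% = ¥34,920
  ¥262,000 × 13% = ¥34,060
  ¥156,000 × 25% = ¥39,000
  → ¥107,980

Book-profits minimum tax:
  Base (adjusted book income): ¥949,000
  Exemption: 25% × (¥949,000 − ¥602,000) = ¥86,750 ≥ ¥23,000, so the exemption is fully phased out
  Base: ¥949,000 − ¥0 = ¥949,000
  ¥949,000 × 22% = ¥208,780

Excess of book-profits minimum tax over standard income tax: ¥208,780 − ¥107,980 = ¥100,800.

¥100,800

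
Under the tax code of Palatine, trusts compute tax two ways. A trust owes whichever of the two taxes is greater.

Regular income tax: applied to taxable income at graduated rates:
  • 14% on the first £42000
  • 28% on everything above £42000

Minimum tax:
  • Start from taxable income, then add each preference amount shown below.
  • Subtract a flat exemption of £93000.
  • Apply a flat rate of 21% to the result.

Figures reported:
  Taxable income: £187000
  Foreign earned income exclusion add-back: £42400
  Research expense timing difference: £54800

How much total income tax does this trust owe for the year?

£46480

Regular income tax:
  £42000 × 14% = £5880
  £145000 × 28% = £40600
  → £46480

Minimum tax:
  Adjusted income: £187000 + £42400 + £54800 = £284200
  Less exemption £93000 → base £191200
  £191200 × 21% = £40152

£46480 > £40152, so the regular income tax governs.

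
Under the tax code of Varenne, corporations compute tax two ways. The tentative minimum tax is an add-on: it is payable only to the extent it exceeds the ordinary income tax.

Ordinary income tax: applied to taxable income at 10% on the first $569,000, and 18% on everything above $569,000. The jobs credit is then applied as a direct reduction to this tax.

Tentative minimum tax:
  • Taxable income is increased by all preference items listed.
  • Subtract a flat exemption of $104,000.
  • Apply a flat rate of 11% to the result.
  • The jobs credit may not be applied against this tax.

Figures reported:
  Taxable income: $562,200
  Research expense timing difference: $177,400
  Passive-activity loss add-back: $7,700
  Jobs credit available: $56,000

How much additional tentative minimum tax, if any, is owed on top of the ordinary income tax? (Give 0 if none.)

Ordinary income tax:
  $562,200 × 10% = $56,220
  Less jobs credit $56,000 → $220

Tentative minimum tax:
  Adjusted income: $562,200 + $177,400 + $7,700 = $747,300
  Less exemption $104,000 → base $643,300
  $643,300 × 11% = $70,763

Excess of tentative minimum tax over ordinary income tax: $70,763 − $220 = $70,543.

$70,543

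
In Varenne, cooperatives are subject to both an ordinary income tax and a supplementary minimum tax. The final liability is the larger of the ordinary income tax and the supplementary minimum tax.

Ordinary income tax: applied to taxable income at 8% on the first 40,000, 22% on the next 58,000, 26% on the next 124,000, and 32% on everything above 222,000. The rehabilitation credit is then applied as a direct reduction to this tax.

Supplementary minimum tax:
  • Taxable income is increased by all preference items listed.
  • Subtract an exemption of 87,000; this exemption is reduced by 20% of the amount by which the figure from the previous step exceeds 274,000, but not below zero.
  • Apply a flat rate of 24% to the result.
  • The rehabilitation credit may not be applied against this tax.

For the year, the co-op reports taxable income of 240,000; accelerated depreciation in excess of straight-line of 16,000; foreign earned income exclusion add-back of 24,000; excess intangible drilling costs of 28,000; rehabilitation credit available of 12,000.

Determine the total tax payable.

54,672

Supplementary minimum tax:
  Adjusted income: 240,000 + 16,000 + 24,000 + 28,000 = 308,000
  Exemption: 87,000 − 20% × (308,000 − 274,000) = 87,000 − 6,800 = 80,200
  Base: 308,000 − 80,200 = 227,800
  227,800 × 24% = 54,672

Ordinary income tax:
  40,000 × 8% = 3,200
  58,000 × 22% = 12,760
  124,000 × 26% = 32,240
  18,000 × 32% = 5,760
  → 53,960
  Less rehabilitation credit 12,000 → 41,960

54,672 > 41,960, so the supplementary minimum tax is the binding amount.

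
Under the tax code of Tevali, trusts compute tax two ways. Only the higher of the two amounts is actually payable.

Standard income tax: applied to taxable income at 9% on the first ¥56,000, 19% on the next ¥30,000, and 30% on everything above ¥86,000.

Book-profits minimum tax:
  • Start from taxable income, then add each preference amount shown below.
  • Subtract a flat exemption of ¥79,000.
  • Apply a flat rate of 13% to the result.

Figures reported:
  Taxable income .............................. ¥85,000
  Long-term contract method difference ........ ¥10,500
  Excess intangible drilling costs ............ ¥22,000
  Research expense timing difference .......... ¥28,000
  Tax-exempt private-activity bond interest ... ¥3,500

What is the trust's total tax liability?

¥10,550

Standard income tax:
  ¥56,000 × 9% = ¥5,040
  ¥29,000 × 19% = ¥5,510
  → ¥10,550

Book-profits minimum tax:
  Adjusted income: ¥85,000 + ¥10,500 + ¥22,000 + ¥28,000 + ¥3,500 = ¥149,000
  Less exemption ¥79,000 → base ¥70,000
  ¥70,000 × 13% = ¥9,100

¥10,550 > ¥9,100, so the standard income tax governs.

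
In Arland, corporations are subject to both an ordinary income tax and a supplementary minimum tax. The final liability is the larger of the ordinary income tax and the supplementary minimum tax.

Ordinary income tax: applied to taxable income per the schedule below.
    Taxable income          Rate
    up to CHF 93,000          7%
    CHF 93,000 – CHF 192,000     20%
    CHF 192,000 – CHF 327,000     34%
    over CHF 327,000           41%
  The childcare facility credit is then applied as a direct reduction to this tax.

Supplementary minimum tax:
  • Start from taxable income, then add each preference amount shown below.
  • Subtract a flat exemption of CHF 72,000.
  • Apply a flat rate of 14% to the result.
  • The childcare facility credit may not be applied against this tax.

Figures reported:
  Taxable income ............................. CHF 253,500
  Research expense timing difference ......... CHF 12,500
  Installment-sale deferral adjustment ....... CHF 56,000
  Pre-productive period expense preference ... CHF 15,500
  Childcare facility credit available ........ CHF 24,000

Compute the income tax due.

Ordinary income tax:
  CHF 93,000 × 7% = CHF 6,510
  CHF 99,000 × 20% = CHF 19,800
  CHF 61,500 × 34% = CHF 20,910
  → CHF 47,220
  Less childcare facility credit CHF 24,000 → CHF 23,220

Supplementary minimum tax:
  Adjusted income: CHF 253,500 + CHF 12,500 + CHF 56,000 + CHF 15,500 = CHF 337,500
  Less exemption CHF 72,000 → base CHF 265,500
  CHF 265,500 × 14% = CHF 37,170

CHF 37,170 > CHF 23,220, so the supplementary minimum tax is the binding amount.

CHF 37,170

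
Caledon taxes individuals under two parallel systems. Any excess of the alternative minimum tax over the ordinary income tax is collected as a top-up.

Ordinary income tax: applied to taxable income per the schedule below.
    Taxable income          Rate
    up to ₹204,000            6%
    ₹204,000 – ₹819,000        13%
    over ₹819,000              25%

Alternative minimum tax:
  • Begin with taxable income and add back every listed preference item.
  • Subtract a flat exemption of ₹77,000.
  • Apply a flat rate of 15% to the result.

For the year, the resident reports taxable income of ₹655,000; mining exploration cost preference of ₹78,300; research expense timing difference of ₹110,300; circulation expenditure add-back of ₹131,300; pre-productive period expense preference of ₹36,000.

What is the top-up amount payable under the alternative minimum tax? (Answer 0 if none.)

₹69,215

Ordinary income tax:
  ₹204,000 × 6% = ₹12,240
  ₹451,000 × 13% = ₹58,630
  → ₹70,870

Alternative minimum tax:
  Adjusted income: ₹655,000 + ₹78,300 + ₹110,300 + ₹131,300 + ₹36,000 = ₹1,010,900
  Less exemption ₹77,000 → base ₹933,900
  ₹933,900 × 15% = ₹140,085

Excess of alternative minimum tax over ordinary income tax: ₹140,085 − ₹70,870 = ₹69,215.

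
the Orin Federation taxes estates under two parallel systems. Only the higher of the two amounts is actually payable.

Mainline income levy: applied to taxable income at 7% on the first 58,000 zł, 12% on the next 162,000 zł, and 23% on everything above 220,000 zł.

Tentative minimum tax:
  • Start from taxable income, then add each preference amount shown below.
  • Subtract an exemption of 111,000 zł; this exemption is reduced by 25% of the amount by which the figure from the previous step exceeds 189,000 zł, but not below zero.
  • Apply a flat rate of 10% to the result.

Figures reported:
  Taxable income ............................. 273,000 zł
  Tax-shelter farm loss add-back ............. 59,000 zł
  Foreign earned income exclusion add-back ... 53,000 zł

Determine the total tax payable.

35,690 zł

Tentative minimum tax:
  Adjusted income: 273,000 zł + 59,000 zł + 53,000 zł = 385,000 zł
  Exemption: 111,000 zł − 25% × (385,000 zł − 189,000 zł) = 111,000 zł − 49,000 zł = 62,000 zł
  Base: 385,000 zł − 62,000 zł = 323,000 zł
  323,000 zł × 10% = 32,300 zł

Mainline income levy:
  58,000 zł × 7% = 4,060 zł
  162,000 zł × 12% = 19,440 zł
  53,000 zł × 23% = 12,190 zł
  → 35,690 zł

35,690 zł > 32,300 zł, so the mainline income levy governs.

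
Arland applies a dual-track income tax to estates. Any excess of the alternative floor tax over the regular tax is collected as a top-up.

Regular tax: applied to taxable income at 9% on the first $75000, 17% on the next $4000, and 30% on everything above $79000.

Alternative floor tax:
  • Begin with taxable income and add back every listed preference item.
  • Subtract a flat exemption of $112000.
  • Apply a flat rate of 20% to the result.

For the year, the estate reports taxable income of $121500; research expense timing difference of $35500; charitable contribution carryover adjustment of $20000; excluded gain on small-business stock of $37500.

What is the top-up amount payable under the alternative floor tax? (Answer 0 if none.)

$320

Regular tax:
  $75000 × 9% = $6750
  $4000 × 17% = $680
  $42500 × 30% = $12750
  → $20180

Alternative floor tax:
  Adjusted income: $121500 + $35500 + $20000 + $37500 = $214500
  Less exemption $112000 → base $102500
  $102500 × 20% = $20500

Excess of alternative floor tax over regular tax: $20500 − $20180 = $320.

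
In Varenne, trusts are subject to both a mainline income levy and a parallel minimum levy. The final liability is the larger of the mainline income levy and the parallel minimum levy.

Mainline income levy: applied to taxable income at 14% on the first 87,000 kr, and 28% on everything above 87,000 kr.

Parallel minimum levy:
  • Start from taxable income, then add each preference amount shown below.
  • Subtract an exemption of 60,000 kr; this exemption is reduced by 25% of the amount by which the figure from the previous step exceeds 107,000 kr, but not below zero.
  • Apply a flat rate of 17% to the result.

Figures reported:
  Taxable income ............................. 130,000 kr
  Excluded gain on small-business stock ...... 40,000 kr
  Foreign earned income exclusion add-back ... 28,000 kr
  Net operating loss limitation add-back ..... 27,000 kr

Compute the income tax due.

Parallel minimum levy:
  Adjusted income: 130,000 kr + 40,000 kr + 28,000 kr + 27,000 kr = 225,000 kr
  Exemption: 60,000 kr − 25% × (225,000 kr − 107,000 kr) = 60,000 kr − 29,500 kr = 30,500 kr
  Base: 225,000 kr − 30,500 kr = 194,500 kr
  194,500 kr × 17% = 33,065 kr

Mainline income levy:
  87,000 kr × 14% = 12,180 kr
  43,000 kr × 28% = 12,040 kr
  → 24,220 kr

33,065 kr > 24,220 kr, so the parallel minimum levy is the binding amount.

33,065 kr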